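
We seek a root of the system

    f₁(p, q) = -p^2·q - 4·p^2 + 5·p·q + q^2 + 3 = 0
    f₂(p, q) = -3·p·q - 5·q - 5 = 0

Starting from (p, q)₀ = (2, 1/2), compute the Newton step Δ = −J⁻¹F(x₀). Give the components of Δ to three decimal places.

(-0.999, -0.818)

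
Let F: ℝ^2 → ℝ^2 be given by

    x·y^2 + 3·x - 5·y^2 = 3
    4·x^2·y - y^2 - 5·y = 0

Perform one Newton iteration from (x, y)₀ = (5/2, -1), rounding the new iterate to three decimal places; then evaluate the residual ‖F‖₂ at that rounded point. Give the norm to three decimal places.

5.688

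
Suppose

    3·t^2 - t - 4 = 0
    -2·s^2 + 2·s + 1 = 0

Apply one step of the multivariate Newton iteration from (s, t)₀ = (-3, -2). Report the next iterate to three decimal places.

At (-3, -2): F = (10.000, -23.000).
Jacobian J = [[0, 6·t - 1], [-4·s + 2, 0]].
At the point, J = [[0.000, -13.000], [14.000, 0.000]] (det J = 182.000).
Solving J·Δ = −F gives Δ = (1.643, 0.769).
Then the next iterate is (s, t)₁ = (-1.357, -1.231).

(-1.357, -1.231)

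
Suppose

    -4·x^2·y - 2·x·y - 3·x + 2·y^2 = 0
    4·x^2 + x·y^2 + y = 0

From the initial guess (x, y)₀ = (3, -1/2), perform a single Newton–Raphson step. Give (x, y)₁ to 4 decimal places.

At (3, -1/2): F = (12.5000, 36.2500).
Jacobian J = [[-8·x·y - 2·y - 3, -4·x^2 - 2·x + 4·y], [8·x + y^2, 2·x·y + 1]].
At the point, J = [[10.0000, -44.0000], [24.2500, -2.0000]] (det J = 1047.0000).
Solving J·Δ = −F gives Δ = (-1.4995, -0.0567).
Then the next iterate is (x, y)₁ = (1.5005, -0.5567).

(1.5005, -0.5567)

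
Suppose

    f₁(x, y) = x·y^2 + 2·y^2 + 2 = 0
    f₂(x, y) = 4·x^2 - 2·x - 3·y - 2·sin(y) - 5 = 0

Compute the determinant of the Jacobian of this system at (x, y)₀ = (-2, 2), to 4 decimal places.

-8.6708

J = [[y^2, 2·x·y + 4·y], [8·x - 2, -2·cos(y) - 3]].
At the point, J = [[4.0000, 0.0000], [-18.0000, -2.167706]].
det J = -8.6708.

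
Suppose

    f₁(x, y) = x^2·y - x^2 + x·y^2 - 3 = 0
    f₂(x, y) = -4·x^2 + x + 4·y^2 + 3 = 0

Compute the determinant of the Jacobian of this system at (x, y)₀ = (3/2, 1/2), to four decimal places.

J = [[2·x·y - 2·x + y^2, x^2 + 2·x·y], [-8·x + 1, 8·y]].
At the point, J = [[-1.2500, 3.7500], [-11.0000, 4.0000]].
det J = 36.2500.

36.2500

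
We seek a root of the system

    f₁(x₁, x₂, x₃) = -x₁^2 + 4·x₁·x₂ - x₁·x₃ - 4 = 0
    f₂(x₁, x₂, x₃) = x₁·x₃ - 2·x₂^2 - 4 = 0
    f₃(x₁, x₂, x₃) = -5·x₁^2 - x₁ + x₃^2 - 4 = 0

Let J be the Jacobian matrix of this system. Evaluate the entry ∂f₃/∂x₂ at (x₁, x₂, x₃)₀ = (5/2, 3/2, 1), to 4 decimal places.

0.0000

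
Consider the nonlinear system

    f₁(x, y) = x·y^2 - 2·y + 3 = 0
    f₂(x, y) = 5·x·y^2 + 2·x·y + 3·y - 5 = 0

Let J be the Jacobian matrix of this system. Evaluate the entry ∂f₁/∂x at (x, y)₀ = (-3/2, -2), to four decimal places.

∂f₁/∂x = y^2.
At (-3/2, -2) this is 4.0000.

4.0000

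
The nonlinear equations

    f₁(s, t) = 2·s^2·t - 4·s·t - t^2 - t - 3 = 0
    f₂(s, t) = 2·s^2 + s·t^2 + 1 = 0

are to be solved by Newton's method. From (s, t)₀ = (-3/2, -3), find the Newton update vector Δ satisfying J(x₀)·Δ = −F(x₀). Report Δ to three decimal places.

(1.076, 0.530)

At (-3/2, -3): F = (-40.500, -8.000).
Jacobian J = [[4·s·t - 4·t, 2·s^2 - 4·s - 2·t - 1], [4·s + t^2, 2·s·t]].
At the point, J = [[30.000, 15.500], [3.000, 9.000]] (det J = 223.500).
Solving J·Δ = −F gives Δ = (1.076, 0.530).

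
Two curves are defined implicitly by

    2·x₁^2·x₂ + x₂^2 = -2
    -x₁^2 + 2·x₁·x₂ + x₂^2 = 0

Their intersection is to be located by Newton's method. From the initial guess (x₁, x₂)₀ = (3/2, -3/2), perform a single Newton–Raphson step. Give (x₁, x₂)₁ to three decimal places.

At (3/2, -3/2): F = (-2.500, -4.500).
Jacobian J = [[4·x₁·x₂, 2·x₁^2 + 2·x₂], [-2·x₁ + 2·x₂, 2·x₁ + 2·x₂]].
At the point, J = [[-9.000, 1.500], [-6.000, 0.000]] (det J = 9.000).
Solving J·Δ = −F gives Δ = (-0.750, -2.833).
Then the next iterate is (x₁, x₂)₁ = (0.750, -4.333).

(0.750, -4.333)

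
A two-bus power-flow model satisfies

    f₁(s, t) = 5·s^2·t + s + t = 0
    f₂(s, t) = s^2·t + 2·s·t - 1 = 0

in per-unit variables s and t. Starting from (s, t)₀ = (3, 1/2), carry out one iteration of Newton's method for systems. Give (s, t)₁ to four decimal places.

At (3, 1/2): F = (26.0000, 6.5000).
Jacobian J = [[10·s·t + 1, 5·s^2 + 1], [2·s·t + 2·t, s^2 + 2·s]].
At the point, J = [[16.0000, 46.0000], [4.0000, 15.0000]] (det J = 56.0000).
Solving J·Δ = −F gives Δ = (-1.6250, 0.0000).
Then the next iterate is (s, t)₁ = (1.3750, 0.5000).

(1.3750, 0.5000)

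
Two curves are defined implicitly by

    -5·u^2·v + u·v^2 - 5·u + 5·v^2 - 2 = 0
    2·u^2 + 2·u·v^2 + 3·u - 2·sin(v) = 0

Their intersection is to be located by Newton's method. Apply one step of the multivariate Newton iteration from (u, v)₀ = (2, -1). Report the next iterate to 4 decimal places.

(0.2036, -1.4042)

At (2, -1): F = (15.0000, 19.682942).
Jacobian J = [[-10·u·v + v^2 - 5, -5·u^2 + 2·u·v + 10·v], [4·u + 2·v^2 + 3, 4·u·v - 2·cos(v)]].
At the point, J = [[16.0000, -34.0000], [13.0000, -9.080605]] (det J = 296.710326).
Solving J·Δ = −F gives Δ = (-1.7964, -0.4042).
Then the next iterate is (u, v)₁ = (0.2036, -1.4042).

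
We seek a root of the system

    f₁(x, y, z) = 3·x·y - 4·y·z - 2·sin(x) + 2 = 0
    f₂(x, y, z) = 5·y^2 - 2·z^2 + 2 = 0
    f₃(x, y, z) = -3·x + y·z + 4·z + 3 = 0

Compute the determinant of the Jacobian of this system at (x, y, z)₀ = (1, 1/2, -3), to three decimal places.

-545.465

J = [[3·y - 2·cos(x), 3·x - 4·z, -4·y], [0, 10·y, -4·z], [-3, z, y + 4]].
At the point, J = [[0.41940, 15.000, -2.000], [0.000, 5.000, 12.000], [-3.000, -3.000, 4.500]].
det J = -545.465.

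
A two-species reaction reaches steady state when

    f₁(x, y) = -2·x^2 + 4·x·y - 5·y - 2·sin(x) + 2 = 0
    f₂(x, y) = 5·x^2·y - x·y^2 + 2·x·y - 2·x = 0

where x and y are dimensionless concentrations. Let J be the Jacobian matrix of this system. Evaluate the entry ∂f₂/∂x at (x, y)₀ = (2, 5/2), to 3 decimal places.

46.750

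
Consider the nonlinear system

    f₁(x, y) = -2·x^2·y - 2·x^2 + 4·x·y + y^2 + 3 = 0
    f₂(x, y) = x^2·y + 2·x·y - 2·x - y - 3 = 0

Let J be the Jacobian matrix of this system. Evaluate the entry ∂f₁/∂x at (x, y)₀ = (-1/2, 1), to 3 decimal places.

8.000

∂f₁/∂x = -4·x·y - 4·x + 4·y.
At (-1/2, 1) this is 8.000.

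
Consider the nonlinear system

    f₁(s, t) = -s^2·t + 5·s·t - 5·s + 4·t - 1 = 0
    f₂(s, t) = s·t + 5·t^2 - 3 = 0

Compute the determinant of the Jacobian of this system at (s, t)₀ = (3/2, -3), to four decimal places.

341.2500

J = [[-2·s·t + 5·t - 5, -s^2 + 5·s + 4], [t, s + 10·t]].
At the point, J = [[-11.0000, 9.2500], [-3.0000, -28.5000]].
det J = 341.2500.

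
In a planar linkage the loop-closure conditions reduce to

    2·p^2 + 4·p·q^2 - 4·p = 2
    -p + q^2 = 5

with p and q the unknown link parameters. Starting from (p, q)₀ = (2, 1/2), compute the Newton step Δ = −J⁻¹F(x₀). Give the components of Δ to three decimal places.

At (2, 1/2): F = (0.000, -6.750).
Jacobian J = [[4·p + 4·q^2 - 4, 8·p·q], [-1, 2·q]].
At the point, J = [[5.000, 8.000], [-1.000, 1.000]] (det J = 13.000).
Solving J·Δ = −F gives Δ = (-4.154, 2.596).

(-4.154, 2.596)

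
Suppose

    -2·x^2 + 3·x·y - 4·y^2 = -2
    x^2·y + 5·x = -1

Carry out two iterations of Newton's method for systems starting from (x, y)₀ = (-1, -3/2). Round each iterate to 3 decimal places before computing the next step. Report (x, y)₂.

At (-1, -3/2): F = (-4.500, -5.500).
Jacobian J = [[-4·x + 3·y, 3·x - 8·y], [2·x·y + 5, x^2]].
At the point, J = [[-0.500, 9.000], [8.000, 1.000]] (det J = -72.500).
Solving J·Δ = −F gives Δ = (0.621, 0.534).
Then the next iterate is (x, y)₁ = (-0.379, -0.966).
Round to (-0.379, -0.966) and repeat: F = (-0.92156, -1.03376), J = [[-1.382, 6.591], [5.73223, 0.14364]].
Δ = (0.176, 0.177), so (x, y)₂ = (-0.203, -0.789).

(-0.203, -0.789)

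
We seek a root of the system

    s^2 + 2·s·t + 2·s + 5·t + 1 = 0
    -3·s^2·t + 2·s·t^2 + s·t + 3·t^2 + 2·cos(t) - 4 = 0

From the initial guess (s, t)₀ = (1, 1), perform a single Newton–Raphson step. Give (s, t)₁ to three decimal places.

At (1, 1): F = (11.000, 0.08060).
Jacobian J = [[2·s + 2·t + 2, 2·s + 5], [-6·s·t + 2·t^2 + t, -3·s^2 + 4·s·t + s + 6·t - 2·sin(t)]].
At the point, J = [[6.000, 7.000], [-3.000, 6.31706]] (det J = 58.90235).
Solving J·Δ = −F gives Δ = (-1.170, -0.568).
Then the next iterate is (s, t)₁ = (-0.170, 0.432).

(-0.170, 0.432)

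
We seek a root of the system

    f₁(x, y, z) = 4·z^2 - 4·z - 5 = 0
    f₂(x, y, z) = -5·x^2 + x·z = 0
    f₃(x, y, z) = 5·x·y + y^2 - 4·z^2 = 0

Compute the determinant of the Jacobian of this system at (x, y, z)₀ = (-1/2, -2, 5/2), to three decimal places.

-780.000

J = [[0, 0, 8·z - 4], [-10·x + z, 0, x], [5·y, 5·x + 2·y, -8·z]].
At the point, J = [[0.000, 0.000, 16.000], [7.500, 0.000, -0.500], [-10.000, -6.500, -20.000]].
det J = -780.000.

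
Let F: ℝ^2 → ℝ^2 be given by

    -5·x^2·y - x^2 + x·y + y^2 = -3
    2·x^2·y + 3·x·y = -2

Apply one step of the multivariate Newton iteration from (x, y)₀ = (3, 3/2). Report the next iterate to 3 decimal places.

(2.685, 0.189)

At (3, 3/2): F = (-66.750, 42.500).
Jacobian J = [[-10·x·y - 2·x + y, -5·x^2 + x + 2·y], [4·x·y + 3·y, 2·x^2 + 3·x]].
At the point, J = [[-49.500, -39.000], [22.500, 27.000]] (det J = -459.000).
Solving J·Δ = −F gives Δ = (-0.315, -1.311).
Then the next iterate is (x, y)₁ = (2.685, 0.189).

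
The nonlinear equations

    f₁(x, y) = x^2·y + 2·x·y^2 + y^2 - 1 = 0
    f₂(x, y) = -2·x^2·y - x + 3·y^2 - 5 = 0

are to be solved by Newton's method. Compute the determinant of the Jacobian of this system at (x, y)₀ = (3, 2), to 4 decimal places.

J = [[2·x·y + 2·y^2, x^2 + 4·x·y + 2·y], [-4·x·y - 1, -2·x^2 + 6·y]].
At the point, J = [[20.0000, 37.0000], [-25.0000, -6.0000]].
det J = 805.0000.

805.0000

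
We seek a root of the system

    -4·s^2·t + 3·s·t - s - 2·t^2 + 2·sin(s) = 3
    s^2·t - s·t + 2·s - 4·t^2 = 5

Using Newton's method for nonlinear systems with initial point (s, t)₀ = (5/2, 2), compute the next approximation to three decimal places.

At (5/2, 2): F = (-47.30306, -8.500).
Jacobian J = [[-8·s·t + 3·t + 2·cos(s) - 1, -4·s^2 + 3·s - 4·t], [2·s·t - t + 2, s^2 - s - 8·t]].
At the point, J = [[-36.60229, -25.500], [10.000, -12.250]] (det J = 703.37802).
Solving J·Δ = −F gives Δ = (-0.516, -1.115).
Then the next iterate is (s, t)₁ = (1.984, 0.885).

(1.984, 0.885)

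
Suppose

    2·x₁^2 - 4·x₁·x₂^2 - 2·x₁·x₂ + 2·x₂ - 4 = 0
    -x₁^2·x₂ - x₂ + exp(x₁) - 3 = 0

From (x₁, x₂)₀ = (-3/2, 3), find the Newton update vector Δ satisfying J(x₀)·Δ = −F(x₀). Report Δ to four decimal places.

At (-3/2, 3): F = (69.5000, -12.526870).
Jacobian J = [[4·x₁ - 4·x₂^2 - 2·x₂, -8·x₁·x₂ - 2·x₁ + 2], [-2·x₁·x₂ + exp(x₁), -x₁^2 - 1]].
At the point, J = [[-48.0000, 41.0000], [9.223130, -3.2500]] (det J = -222.148337).
Solving J·Δ = −F gives Δ = (1.2952, -0.1788).

(1.2952, -0.1788)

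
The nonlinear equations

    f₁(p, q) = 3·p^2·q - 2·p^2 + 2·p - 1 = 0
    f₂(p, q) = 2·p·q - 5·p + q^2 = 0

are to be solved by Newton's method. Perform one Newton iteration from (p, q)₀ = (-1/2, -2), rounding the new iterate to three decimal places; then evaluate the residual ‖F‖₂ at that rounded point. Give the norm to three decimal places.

At (-1/2, -2): F = (-4.000, 8.500).
Jacobian J = [[6·p·q - 4·p + 2, 3·p^2], [2·q - 5, 2·p + 2·q]].
At the point, J = [[10.000, 0.750], [-9.000, -5.000]] (det J = -43.250).
Solving J·Δ = −F gives Δ = (0.315, 1.133).
Then the next iterate is (p, q)₁ = (-0.185, -0.867).
Re-evaluating at (-0.185, -0.867): F = (-1.52747, 1.99748), so ‖F‖₂ = 2.515.

2.515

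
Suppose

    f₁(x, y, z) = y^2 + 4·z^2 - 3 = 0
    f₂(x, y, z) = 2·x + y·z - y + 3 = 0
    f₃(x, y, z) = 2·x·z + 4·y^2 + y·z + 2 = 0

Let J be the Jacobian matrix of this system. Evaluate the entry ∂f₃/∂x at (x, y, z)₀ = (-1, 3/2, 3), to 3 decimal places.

6.000

∂f₃/∂x = 2·z.
At (-1, 3/2, 3) this is 6.000.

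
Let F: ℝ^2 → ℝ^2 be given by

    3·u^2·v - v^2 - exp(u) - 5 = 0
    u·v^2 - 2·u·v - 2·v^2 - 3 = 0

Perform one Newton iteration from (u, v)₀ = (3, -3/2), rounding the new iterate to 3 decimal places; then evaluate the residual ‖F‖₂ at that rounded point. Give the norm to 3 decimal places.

23.142

At (3, -3/2): F = (-67.83554, 8.250).
Jacobian J = [[6·u·v - exp(u), 3·u^2 - 2·v], [v^2 - 2·v, 2·u·v - 2·u - 4·v]].
At the point, J = [[-47.08554, 30.000], [5.250, -9.000]] (det J = 266.26983).
Solving J·Δ = −F gives Δ = (-1.363, 0.121).
Then the next iterate is (u, v)₁ = (1.637, -1.379).
Re-evaluating at (1.637, -1.379): F = (-23.12757, 0.82455), so ‖F‖₂ = 23.142.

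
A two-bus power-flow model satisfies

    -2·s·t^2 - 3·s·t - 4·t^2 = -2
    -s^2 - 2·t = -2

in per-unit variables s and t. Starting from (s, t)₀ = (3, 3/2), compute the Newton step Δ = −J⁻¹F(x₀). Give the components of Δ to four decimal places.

At (3, 3/2): F = (-34.0000, -10.0000).
Jacobian J = [[-2·t^2 - 3·t, -4·s·t - 3·s - 8·t], [-2·s, -2]].
At the point, J = [[-9.0000, -39.0000], [-6.0000, -2.0000]] (det J = -216.0000).
Solving J·Δ = −F gives Δ = (-1.4907, -0.5278).

(-1.4907, -0.5278)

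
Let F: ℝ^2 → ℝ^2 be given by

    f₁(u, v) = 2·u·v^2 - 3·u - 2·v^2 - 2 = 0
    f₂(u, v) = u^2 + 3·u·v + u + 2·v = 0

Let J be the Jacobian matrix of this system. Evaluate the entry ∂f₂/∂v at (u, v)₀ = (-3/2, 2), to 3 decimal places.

-2.500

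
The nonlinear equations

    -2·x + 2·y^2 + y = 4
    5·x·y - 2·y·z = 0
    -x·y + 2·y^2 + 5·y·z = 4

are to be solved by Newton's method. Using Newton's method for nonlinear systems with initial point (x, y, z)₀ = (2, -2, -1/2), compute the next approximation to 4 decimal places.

(0.3037, -1.8010, 0.2120)

At (2, -2, -1/2): F = (-2.0000, -22.0000, 13.0000).
Jacobian J = [[-2, 4·y + 1, 0], [5·y, 5·x - 2·z, -2·y], [-y, -x + 4·y + 5·z, 5·y]].
At the point, J = [[-2.0000, -7.0000, 0.0000], [-10.0000, 11.0000, 4.0000], [2.0000, -12.5000, -10.0000]] (det J = 764.0000).
Solving J·Δ = −F gives Δ = (-1.6963, 0.1990, 0.7120).
Then the next iterate is (x, y, z)₁ = (0.3037, -1.8010, 0.2120).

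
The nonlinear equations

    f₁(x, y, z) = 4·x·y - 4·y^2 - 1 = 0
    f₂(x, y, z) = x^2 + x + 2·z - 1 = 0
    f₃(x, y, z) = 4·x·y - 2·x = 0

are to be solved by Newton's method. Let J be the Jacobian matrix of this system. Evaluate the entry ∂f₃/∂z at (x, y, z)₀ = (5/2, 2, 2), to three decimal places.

0.000

∂f₃/∂z = 0.
At (5/2, 2, 2) this is 0.000.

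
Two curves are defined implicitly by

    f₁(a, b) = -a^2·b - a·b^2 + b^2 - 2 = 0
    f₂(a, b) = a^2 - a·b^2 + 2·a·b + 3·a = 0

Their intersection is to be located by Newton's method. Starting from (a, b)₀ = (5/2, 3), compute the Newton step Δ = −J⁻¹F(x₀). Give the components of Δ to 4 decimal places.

At (5/2, 3): F = (-34.2500, 6.2500).
Jacobian J = [[-2·a·b - b^2, -a^2 - 2·a·b + 2·b], [2·a - b^2 + 2·b + 3, -2·a·b + 2·a]].
At the point, J = [[-24.0000, -15.2500], [5.0000, -10.0000]] (det J = 316.2500).
Solving J·Δ = −F gives Δ = (-1.3844, -0.0672).

(-1.3844, -0.0672)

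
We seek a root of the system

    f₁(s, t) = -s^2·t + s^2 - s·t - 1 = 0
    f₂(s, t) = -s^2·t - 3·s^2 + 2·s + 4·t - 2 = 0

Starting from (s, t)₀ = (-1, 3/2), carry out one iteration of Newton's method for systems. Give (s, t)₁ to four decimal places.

(-1.0000, 2.3333)

At (-1, 3/2): F = (0.0000, -2.5000).
Jacobian J = [[-2·s·t + 2·s - t, -s^2 - s], [-2·s·t - 6·s + 2, -s^2 + 4]].
At the point, J = [[-0.5000, 0.0000], [11.0000, 3.0000]] (det J = -1.5000).
Solving J·Δ = −F gives Δ = (0.0000, 0.8333).
Then the next iterate is (s, t)₁ = (-1.0000, 2.3333).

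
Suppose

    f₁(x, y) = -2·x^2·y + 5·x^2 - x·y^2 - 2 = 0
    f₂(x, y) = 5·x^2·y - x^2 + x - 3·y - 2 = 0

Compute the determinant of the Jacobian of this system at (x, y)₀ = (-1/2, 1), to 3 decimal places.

8.500

J = [[-4·x·y + 10·x - y^2, -2·x^2 - 2·x·y], [10·x·y - 2·x + 1, 5·x^2 - 3]].
At the point, J = [[-4.000, 0.500], [-3.000, -1.750]].
det J = 8.500.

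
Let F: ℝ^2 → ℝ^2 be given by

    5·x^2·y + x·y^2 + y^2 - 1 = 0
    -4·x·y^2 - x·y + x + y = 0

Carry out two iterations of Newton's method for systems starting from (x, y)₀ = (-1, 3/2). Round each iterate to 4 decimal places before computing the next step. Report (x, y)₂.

At (-1, 3/2): F = (6.5000, 11.0000).
Jacobian J = [[10·x·y + y^2, 5·x^2 + 2·x·y + 2·y], [-4·y^2 - y + 1, -8·x·y - x + 1]].
At the point, J = [[-12.7500, 5.0000], [-9.5000, 14.0000]] (det J = -131.0000).
Solving J·Δ = −F gives Δ = (0.2748, -0.5992).
Then the next iterate is (x, y)₁ = (-0.7252, 0.9008).
Round to (-0.7252, 0.9008) and repeat: F = (1.591705, 3.182687), J = [[-5.721161, 3.124655], [-3.146563, 6.951281]].
Δ = (0.0374, -0.4409), so (x, y)₂ = (-0.6878, 0.4599).

(-0.6878, 0.4599)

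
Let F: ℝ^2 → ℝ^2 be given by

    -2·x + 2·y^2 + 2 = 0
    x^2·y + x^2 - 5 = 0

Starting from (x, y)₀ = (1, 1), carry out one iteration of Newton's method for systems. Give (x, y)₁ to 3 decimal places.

(1.778, 0.889)

At (1, 1): F = (2.000, -3.000).
Jacobian J = [[-2, 4·y], [2·x·y + 2·x, x^2]].
At the point, J = [[-2.000, 4.000], [4.000, 1.000]] (det J = -18.000).
Solving J·Δ = −F gives Δ = (0.778, -0.111).
Then the next iterate is (x, y)₁ = (1.778, 0.889).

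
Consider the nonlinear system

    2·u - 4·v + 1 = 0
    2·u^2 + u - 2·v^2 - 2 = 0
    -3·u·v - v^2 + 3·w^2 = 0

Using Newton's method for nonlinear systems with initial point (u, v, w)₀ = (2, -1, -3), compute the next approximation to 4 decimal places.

At (2, -1, -3): F = (9.0000, 6.0000, 32.0000).
Jacobian J = [[2, -4, 0], [4·u + 1, -4·v, 0], [-3·v, -3·u - 2·v, 6·w]].
At the point, J = [[2.0000, -4.0000, 0.0000], [9.0000, 4.0000, 0.0000], [3.0000, -4.0000, -18.0000]] (det J = -792.0000).
Solving J·Δ = −F gives Δ = (-1.3636, 1.5682, 1.2020).
Then the next iterate is (u, v, w)₁ = (0.6364, 0.5682, -1.7980).

(0.6364, 0.5682, -1.7980)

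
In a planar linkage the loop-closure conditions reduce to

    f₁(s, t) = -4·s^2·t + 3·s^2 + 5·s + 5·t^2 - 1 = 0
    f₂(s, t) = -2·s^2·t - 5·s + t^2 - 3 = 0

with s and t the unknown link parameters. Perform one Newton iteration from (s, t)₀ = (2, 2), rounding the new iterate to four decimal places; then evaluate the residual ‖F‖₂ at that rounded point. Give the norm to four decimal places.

At (2, 2): F = (9.0000, -25.0000).
Jacobian J = [[-8·s·t + 6·s + 5, -4·s^2 + 10·t], [-4·s·t - 5, -2·s^2 + 2·t]].
At the point, J = [[-15.0000, 4.0000], [-21.0000, -4.0000]] (det J = 144.0000).
Solving J·Δ = −F gives Δ = (-0.4444, -3.9167).
Then the next iterate is (s, t)₁ = (1.5556, -1.9167).
Re-evaluating at (1.5556, -1.9167): F = (50.959192, 2.172150), so ‖F‖₂ = 51.0055.

51.0055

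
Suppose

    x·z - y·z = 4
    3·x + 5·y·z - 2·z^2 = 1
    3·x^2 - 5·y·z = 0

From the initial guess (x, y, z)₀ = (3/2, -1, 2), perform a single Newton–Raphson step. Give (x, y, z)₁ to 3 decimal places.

(2.287, 2.114, 3.462)

At (3/2, -1, 2): F = (1.000, -14.500, 16.750).
Jacobian J = [[z, -z, x - y], [3, 5·z, 5·y - 4·z], [6·x, -5·z, -5·y]].
At the point, J = [[2.000, -2.000, 2.500], [3.000, 10.000, -13.000], [9.000, -10.000, 5.000]] (det J = -196.000).
Solving J·Δ = −F gives Δ = (0.787, 3.114, 1.462).
Then the next iterate is (x, y, z)₁ = (2.287, 2.114, 3.462).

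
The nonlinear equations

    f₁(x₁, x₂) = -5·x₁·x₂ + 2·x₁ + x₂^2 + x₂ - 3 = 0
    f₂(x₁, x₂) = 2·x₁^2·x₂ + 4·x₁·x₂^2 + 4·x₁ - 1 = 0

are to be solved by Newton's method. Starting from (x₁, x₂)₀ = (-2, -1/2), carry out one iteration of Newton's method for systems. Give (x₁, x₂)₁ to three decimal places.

(-4.556, 1.875)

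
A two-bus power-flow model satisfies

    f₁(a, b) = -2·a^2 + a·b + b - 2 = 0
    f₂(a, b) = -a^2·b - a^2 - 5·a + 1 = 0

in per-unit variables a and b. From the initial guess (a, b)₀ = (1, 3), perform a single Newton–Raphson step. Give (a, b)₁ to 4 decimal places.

(0.4815, 1.7407)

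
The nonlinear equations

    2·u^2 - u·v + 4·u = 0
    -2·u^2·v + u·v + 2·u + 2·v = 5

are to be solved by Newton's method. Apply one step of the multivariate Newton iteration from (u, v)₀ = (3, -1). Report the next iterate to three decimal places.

(0.874, -2.049)

At (3, -1): F = (33.000, 14.000).
Jacobian J = [[4·u - v + 4, -u], [-4·u·v + v + 2, -2·u^2 + u + 2]].
At the point, J = [[17.000, -3.000], [13.000, -13.000]] (det J = -182.000).
Solving J·Δ = −F gives Δ = (-2.126, -1.049).
Then the next iterate is (u, v)₁ = (0.874, -2.049).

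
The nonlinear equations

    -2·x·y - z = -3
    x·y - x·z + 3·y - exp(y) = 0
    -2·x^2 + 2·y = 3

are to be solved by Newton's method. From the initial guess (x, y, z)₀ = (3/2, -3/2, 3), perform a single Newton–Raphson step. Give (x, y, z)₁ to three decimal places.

(-0.107, -1.072, 1.394)

At (3/2, -3/2, 3): F = (4.500, -11.47313, -10.500).
Jacobian J = [[-2·y, -2·x, -1], [y - z, x - exp(y) + 3, -x], [-4·x, 2, 0]].
At the point, J = [[3.000, -3.000, -1.000], [-4.500, 4.27687, -1.500], [-6.000, 2.000, 0.000]] (det J = -34.66122).
Solving J·Δ = −F gives Δ = (-1.607, 0.428, -1.606).
Then the next iterate is (x, y, z)₁ = (-0.107, -1.072, 1.394).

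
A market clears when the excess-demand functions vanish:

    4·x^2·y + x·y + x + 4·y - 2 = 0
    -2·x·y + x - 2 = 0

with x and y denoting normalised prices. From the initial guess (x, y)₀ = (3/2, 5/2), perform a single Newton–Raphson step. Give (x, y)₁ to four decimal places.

(1.7059, -0.4412)

At (3/2, 5/2): F = (35.7500, -8.0000).
Jacobian J = [[8·x·y + y + 1, 4·x^2 + x + 4], [-2·y + 1, -2·x]].
At the point, J = [[33.5000, 14.5000], [-4.0000, -3.0000]] (det J = -42.5000).
Solving J·Δ = −F gives Δ = (0.2059, -2.9412).
Then the next iterate is (x, y)₁ = (1.7059, -0.4412).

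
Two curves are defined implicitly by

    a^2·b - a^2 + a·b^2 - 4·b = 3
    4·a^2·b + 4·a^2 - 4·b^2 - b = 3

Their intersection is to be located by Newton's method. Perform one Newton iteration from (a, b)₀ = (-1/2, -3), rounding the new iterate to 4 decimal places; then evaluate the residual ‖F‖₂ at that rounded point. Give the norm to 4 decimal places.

9.6767

At (-1/2, -3): F = (3.5000, -38.0000).
Jacobian J = [[2·a·b - 2·a + b^2, a^2 + 2·a·b - 4], [8·a·b + 8·a, 4·a^2 - 8·b - 1]].
At the point, J = [[13.0000, -0.7500], [8.0000, 24.0000]] (det J = 318.0000).
Solving J·Δ = −F gives Δ = (-0.1745, 1.6415).
Then the next iterate is (a, b)₁ = (-0.6745, -1.3585).
Re-evaluating at (-0.6745, -1.3585): F = (0.116195, -9.675988), so ‖F‖₂ = 9.6767.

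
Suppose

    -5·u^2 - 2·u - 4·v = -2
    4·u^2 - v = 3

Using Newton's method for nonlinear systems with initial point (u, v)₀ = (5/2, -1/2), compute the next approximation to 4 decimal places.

(1.3575, -0.8505)

At (5/2, -1/2): F = (-32.2500, 22.5000).
Jacobian J = [[-10·u - 2, -4], [8·u, -1]].
At the point, J = [[-27.0000, -4.0000], [20.0000, -1.0000]] (det J = 107.0000).
Solving J·Δ = −F gives Δ = (-1.1425, -0.3505).
Then the next iterate is (u, v)₁ = (1.3575, -0.8505).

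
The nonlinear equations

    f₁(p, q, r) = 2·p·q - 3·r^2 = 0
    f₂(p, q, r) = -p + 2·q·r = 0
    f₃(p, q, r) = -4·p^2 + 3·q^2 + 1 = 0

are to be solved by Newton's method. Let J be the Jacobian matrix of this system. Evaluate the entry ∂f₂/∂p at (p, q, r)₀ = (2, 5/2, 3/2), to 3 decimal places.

-1.000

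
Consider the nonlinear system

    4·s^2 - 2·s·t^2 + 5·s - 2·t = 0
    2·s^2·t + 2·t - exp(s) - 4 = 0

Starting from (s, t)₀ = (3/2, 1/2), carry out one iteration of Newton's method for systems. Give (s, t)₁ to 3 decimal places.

At (3/2, 1/2): F = (14.750, -5.23169).
Jacobian J = [[8·s - 2·t^2 + 5, -4·s·t - 2], [4·s·t - exp(s), 2·s^2 + 2]].
At the point, J = [[16.500, -5.000], [-1.48169, 6.500]] (det J = 99.84155).
Solving J·Δ = −F gives Δ = (-0.698, 0.646).
Then the next iterate is (s, t)₁ = (0.802, 1.146).

(0.802, 1.146)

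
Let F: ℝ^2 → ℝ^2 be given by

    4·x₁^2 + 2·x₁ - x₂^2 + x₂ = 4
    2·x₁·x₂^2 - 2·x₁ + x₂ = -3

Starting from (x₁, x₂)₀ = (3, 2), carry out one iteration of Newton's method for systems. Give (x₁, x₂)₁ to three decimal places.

At (3, 2): F = (36.000, 23.000).
Jacobian J = [[8·x₁ + 2, -2·x₂ + 1], [2·x₂^2 - 2, 4·x₁·x₂ + 1]].
At the point, J = [[26.000, -3.000], [6.000, 25.000]] (det J = 668.000).
Solving J·Δ = −F gives Δ = (-1.451, -0.572).
Then the next iterate is (x₁, x₂)₁ = (1.549, 1.428).

(1.549, 1.428)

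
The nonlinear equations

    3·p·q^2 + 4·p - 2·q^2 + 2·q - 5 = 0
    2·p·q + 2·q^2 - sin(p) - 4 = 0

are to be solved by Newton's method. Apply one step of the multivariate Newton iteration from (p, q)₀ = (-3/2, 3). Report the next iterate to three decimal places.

(-0.799, 1.871)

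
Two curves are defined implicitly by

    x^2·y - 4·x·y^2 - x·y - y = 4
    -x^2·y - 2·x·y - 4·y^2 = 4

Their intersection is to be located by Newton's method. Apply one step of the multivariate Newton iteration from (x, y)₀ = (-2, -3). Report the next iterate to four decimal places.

At (-2, -3): F = (53.0000, -40.0000).
Jacobian J = [[2·x·y - 4·y^2 - y, x^2 - 8·x·y - x - 1], [-2·x·y - 2·y, -x^2 - 2·x - 8·y]].
At the point, J = [[-21.0000, -43.0000], [-6.0000, 24.0000]] (det J = -762.0000).
Solving J·Δ = −F gives Δ = (-0.5879, 1.5197).
Then the next iterate is (x, y)₁ = (-2.5879, -1.4803).

(-2.5879, -1.4803)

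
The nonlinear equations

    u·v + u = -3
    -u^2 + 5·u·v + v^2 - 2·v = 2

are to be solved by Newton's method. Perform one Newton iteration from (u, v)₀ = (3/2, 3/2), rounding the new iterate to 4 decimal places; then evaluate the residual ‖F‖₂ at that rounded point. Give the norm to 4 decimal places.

26.9707

At (3/2, 3/2): F = (6.7500, 6.2500).
Jacobian J = [[v + 1, u], [-2·u + 5·v, 5·u + 2·v - 2]].
At the point, J = [[2.5000, 1.5000], [4.5000, 8.5000]] (det J = 14.5000).
Solving J·Δ = −F gives Δ = (-3.3103, 1.0172).
Then the next iterate is (u, v)₁ = (-1.8103, 2.5172).
Re-evaluating at (-1.8103, 2.5172): F = (-3.367187, -26.759726), so ‖F‖₂ = 26.9707.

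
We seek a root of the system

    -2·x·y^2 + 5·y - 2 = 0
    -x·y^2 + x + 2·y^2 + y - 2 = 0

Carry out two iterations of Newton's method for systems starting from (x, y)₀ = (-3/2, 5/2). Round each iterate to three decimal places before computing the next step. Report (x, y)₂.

At (-3/2, 5/2): F = (29.250, 20.875).
Jacobian J = [[-2·y^2, -4·x·y + 5], [-y^2 + 1, -2·x·y + 4·y + 1]].
At the point, J = [[-12.500, 20.000], [-5.250, 18.500]] (det J = -126.250).
Solving J·Δ = −F gives Δ = (0.979, -0.850).
Then the next iterate is (x, y)₁ = (-0.521, 1.650).
Round to (-0.521, 1.650) and repeat: F = (9.08685, 5.99242), J = [[-5.445, 8.43860], [-1.72250, 9.31930]].
Δ = (0.942, -0.469), so (x, y)₂ = (0.421, 1.181).

(0.421, 1.181)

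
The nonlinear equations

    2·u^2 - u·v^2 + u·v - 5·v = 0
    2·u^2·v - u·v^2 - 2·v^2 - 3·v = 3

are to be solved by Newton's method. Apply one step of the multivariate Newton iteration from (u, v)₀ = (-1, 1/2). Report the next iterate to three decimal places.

At (-1, 1/2): F = (-0.750, -3.750).
Jacobian J = [[4·u - v^2 + v, -2·u·v + u - 5], [4·u·v - v^2, 2·u^2 - 2·u·v - 4·v - 3]].
At the point, J = [[-3.750, -5.000], [-2.250, -2.000]] (det J = -3.750).
Solving J·Δ = −F gives Δ = (-4.600, 3.300).
Then the next iterate is (u, v)₁ = (-5.600, 3.800).

(-5.600, 3.800)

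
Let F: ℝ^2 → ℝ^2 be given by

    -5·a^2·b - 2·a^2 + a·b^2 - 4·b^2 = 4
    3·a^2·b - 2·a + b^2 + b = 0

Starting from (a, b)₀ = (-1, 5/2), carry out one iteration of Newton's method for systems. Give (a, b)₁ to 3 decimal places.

At (-1, 5/2): F = (-49.750, 18.250).
Jacobian J = [[-10·a·b - 4·a + b^2, -5·a^2 + 2·a·b - 8·b], [6·a·b - 2, 3·a^2 + 2·b + 1]].
At the point, J = [[35.250, -30.000], [-17.000, 9.000]] (det J = -192.750).
Solving J·Δ = −F gives Δ = (0.518, -1.050).
Then the next iterate is (a, b)₁ = (-0.482, 1.450).

(-0.482, 1.450)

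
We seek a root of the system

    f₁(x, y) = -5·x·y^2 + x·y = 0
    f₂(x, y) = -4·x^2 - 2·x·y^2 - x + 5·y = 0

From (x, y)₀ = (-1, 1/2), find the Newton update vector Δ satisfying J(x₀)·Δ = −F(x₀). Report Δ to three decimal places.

(0.168, -0.156)

At (-1, 1/2): F = (0.750, 0.000).
Jacobian J = [[-5·y^2 + y, -10·x·y + x], [-8·x - 2·y^2 - 1, -4·x·y + 5]].
At the point, J = [[-0.750, 4.000], [6.500, 7.000]] (det J = -31.250).
Solving J·Δ = −F gives Δ = (0.168, -0.156).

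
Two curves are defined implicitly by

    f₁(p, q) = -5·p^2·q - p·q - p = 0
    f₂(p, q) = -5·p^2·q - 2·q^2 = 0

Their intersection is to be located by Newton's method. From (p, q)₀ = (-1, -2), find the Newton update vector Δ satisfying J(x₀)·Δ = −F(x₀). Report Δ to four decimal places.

At (-1, -2): F = (9.0000, 2.0000).
Jacobian J = [[-10·p·q - q - 1, -5·p^2 - p], [-10·p·q, -5·p^2 - 4·q]].
At the point, J = [[-19.0000, -4.0000], [-20.0000, 3.0000]] (det J = -137.0000).
Solving J·Δ = −F gives Δ = (0.2555, 1.0365).

(0.2555, 1.0365)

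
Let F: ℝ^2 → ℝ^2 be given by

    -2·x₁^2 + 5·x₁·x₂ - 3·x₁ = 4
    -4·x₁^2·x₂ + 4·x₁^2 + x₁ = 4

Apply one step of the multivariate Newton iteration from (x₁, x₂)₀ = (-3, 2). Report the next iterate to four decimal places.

(-0.0777, 2.8350)

At (-3, 2): F = (-43.0000, -43.0000).
Jacobian J = [[-4·x₁ + 5·x₂ - 3, 5·x₁], [-8·x₁·x₂ + 8·x₁ + 1, -4·x₁^2]].
At the point, J = [[19.0000, -15.0000], [25.0000, -36.0000]] (det J = -309.0000).
Solving J·Δ = −F gives Δ = (2.9223, 0.8350).
Then the next iterate is (x₁, x₂)₁ = (-0.0777, 2.8350).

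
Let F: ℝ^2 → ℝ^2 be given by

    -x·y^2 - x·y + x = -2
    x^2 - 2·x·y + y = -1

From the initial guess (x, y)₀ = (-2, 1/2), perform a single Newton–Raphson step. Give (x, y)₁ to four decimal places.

(-0.9412, 0.0588)

At (-2, 1/2): F = (1.5000, 7.5000).
Jacobian J = [[-y^2 - y + 1, -2·x·y - x], [2·x - 2·y, -2·x + 1]].
At the point, J = [[0.2500, 4.0000], [-5.0000, 5.0000]] (det J = 21.2500).
Solving J·Δ = −F gives Δ = (1.0588, -0.4412).
Then the next iterate is (x, y)₁ = (-0.9412, 0.0588).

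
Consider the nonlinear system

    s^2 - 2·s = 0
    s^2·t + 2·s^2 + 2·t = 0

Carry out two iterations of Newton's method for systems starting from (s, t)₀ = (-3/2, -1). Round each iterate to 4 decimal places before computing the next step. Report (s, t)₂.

(-0.0698, 0.0775)

At (-3/2, -1): F = (5.2500, 0.2500).
Jacobian J = [[2·s - 2, 0], [2·s·t + 4·s, s^2 + 2]].
At the point, J = [[-5.0000, 0.0000], [-3.0000, 4.2500]] (det J = -21.2500).
Solving J·Δ = −F gives Δ = (1.0500, 0.6824).
Then the next iterate is (s, t)₁ = (-0.4500, -0.3176).
Round to (-0.4500, -0.3176) and repeat: F = (1.1025, -0.294514), J = [[-2.9000, 0.0000], [-1.514160, 2.2025]].
Δ = (0.3802, 0.3951), so (s, t)₂ = (-0.0698, 0.0775).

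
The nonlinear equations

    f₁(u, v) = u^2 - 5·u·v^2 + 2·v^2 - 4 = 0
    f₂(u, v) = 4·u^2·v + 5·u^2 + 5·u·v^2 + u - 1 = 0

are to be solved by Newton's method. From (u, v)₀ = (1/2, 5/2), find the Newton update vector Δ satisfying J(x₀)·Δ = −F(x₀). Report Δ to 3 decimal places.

(-0.157, -0.848)

At (1/2, 5/2): F = (-6.875, 18.875).
Jacobian J = [[2·u - 5·v^2, -10·u·v + 4·v], [8·u·v + 10·u + 5·v^2 + 1, 4·u^2 + 10·u·v]].
At the point, J = [[-30.250, -2.500], [47.250, 13.500]] (det J = -290.250).
Solving J·Δ = −F gives Δ = (-0.157, -0.848).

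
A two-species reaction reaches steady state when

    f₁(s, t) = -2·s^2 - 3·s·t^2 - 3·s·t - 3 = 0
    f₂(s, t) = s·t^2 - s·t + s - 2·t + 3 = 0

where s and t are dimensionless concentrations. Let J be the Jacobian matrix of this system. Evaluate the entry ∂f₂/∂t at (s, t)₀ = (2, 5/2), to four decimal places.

6.0000

∂f₂/∂t = 2·s·t - s - 2.
At (2, 5/2) this is 6.0000.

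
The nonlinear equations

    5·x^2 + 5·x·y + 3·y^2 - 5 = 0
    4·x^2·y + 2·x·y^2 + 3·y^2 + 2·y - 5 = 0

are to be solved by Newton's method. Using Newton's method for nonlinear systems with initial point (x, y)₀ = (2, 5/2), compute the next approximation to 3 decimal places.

(-0.488, 3.384)

At (2, 5/2): F = (58.750, 83.750).
Jacobian J = [[10·x + 5·y, 5·x + 6·y], [8·x·y + 2·y^2, 4·x^2 + 4·x·y + 6·y + 2]].
At the point, J = [[32.500, 25.000], [52.500, 53.000]] (det J = 410.000).
Solving J·Δ = −F gives Δ = (-2.488, 0.884).
Then the next iterate is (x, y)₁ = (-0.488, 3.384).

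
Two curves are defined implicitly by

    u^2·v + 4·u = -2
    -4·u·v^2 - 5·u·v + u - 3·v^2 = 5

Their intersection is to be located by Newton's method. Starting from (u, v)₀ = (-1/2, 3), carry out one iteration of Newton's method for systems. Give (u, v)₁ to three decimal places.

At (-1/2, 3): F = (0.750, -7.000).
Jacobian J = [[2·u·v + 4, u^2], [-4·v^2 - 5·v + 1, -8·u·v - 5·u - 6·v]].
At the point, J = [[1.000, 0.250], [-50.000, -3.500]] (det J = 9.000).
Solving J·Δ = −F gives Δ = (0.097, -3.389).
Then the next iterate is (u, v)₁ = (-0.403, -0.389).

(-0.403, -0.389)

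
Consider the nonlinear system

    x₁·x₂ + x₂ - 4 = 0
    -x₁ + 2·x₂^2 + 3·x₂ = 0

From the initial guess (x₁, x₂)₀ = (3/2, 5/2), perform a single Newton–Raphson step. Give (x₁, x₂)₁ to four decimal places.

(1.9857, 1.1143)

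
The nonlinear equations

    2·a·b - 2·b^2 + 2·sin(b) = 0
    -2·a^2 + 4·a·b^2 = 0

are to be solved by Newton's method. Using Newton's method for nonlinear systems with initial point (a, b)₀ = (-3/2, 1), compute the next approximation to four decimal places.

(-0.8650, 0.6542)

At (-3/2, 1): F = (-3.317058, -10.5000).
Jacobian J = [[2·b, 2·a - 4·b + 2·cos(b)], [-4·a + 4·b^2, 8·a·b]].
At the point, J = [[2.0000, -5.919395], [10.0000, -12.0000]] (det J = 35.193954).
Solving J·Δ = −F gives Δ = (0.6350, -0.3458).
Then the next iterate is (a, b)₁ = (-0.8650, 0.6542).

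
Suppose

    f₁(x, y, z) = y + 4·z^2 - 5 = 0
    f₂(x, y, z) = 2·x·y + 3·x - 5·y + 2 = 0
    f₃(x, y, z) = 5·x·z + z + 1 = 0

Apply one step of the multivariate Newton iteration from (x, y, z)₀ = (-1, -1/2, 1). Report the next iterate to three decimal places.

At (-1, -1/2, 1): F = (-1.500, 2.500, -3.000).
Jacobian J = [[0, 1, 8·z], [2·y + 3, 2·x - 5, 0], [5·z, 0, 5·x + 1]].
At the point, J = [[0.000, 1.000, 8.000], [2.000, -7.000, 0.000], [5.000, 0.000, -4.000]] (det J = 288.000).
Solving J·Δ = −F gives Δ = (0.694, 0.556, 0.118).
Then the next iterate is (x, y, z)₁ = (-0.306, 0.056, 1.118).

(-0.306, 0.056, 1.118)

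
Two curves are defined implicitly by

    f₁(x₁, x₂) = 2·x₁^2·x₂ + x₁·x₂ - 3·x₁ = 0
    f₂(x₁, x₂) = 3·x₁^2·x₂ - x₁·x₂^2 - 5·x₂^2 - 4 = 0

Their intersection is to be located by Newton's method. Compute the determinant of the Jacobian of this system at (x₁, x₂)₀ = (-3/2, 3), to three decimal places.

364.500

J = [[4·x₁·x₂ + x₂ - 3, 2·x₁^2 + x₁], [6·x₁·x₂ - x₂^2, 3·x₁^2 - 2·x₁·x₂ - 10·x₂]].
At the point, J = [[-18.000, 3.000], [-36.000, -14.250]].
det J = 364.500.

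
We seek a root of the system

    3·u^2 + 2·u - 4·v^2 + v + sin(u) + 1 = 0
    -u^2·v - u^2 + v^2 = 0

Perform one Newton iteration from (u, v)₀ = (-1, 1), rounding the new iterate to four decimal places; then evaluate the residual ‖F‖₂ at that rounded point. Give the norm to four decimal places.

At (-1, 1): F = (-1.841471, -1.0000).
Jacobian J = [[6·u + cos(u) + 2, -8·v + 1], [-2·u·v - 2·u, -u^2 + 2·v]].
At the point, J = [[-3.459698, -7.0000], [4.0000, 1.0000]] (det J = 24.540302).
Solving J·Δ = −F gives Δ = (0.3603, -0.4411).
Then the next iterate is (u, v)₁ = (-0.6397, 0.5589).
Re-evaluating at (-0.6397, 0.5589): F = (-0.339283, -0.325558), so ‖F‖₂ = 0.4702.

0.4702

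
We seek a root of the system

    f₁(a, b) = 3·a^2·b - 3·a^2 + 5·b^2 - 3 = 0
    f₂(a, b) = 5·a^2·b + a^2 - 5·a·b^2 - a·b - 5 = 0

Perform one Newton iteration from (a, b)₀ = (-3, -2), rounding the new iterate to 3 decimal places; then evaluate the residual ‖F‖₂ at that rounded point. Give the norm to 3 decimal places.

At (-3, -2): F = (-64.000, -32.000).
Jacobian J = [[6·a·b - 6·a, 3·a^2 + 10·b], [10·a·b + 2·a - 5·b^2 - b, 5·a^2 - 10·a·b - a]].
At the point, J = [[54.000, 7.000], [36.000, -12.000]] (det J = -900.000).
Solving J·Δ = −F gives Δ = (1.102, 0.640).
Then the next iterate is (a, b)₁ = (-1.898, -1.360).
Re-evaluating at (-1.898, -1.360): F = (-19.25702, -10.92252), so ‖F‖₂ = 22.139.

22.139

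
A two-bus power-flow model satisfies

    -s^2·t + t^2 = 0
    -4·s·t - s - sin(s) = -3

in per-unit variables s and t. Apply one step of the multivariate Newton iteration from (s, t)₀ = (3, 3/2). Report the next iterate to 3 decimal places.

At (3, 3/2): F = (-11.250, -18.14112).
Jacobian J = [[-2·s·t, -s^2 + 2·t], [-4·t - cos(s) - 1, -4·s]].
At the point, J = [[-9.000, -6.000], [-6.01001, -12.000]] (det J = 71.93995).
Solving J·Δ = −F gives Δ = (-0.364, -1.330).
Then the next iterate is (s, t)₁ = (2.636, 0.170).

(2.636, 0.170)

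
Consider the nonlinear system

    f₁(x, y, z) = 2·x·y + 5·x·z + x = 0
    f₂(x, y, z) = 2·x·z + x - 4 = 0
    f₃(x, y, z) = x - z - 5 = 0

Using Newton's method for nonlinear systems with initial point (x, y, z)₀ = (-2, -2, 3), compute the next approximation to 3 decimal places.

At (-2, -2, 3): F = (-24.000, -18.000, -10.000).
Jacobian J = [[2·y + 5·z + 1, 2·x, 5·x], [2·z + 1, 0, 2·x], [1, 0, -1]].
At the point, J = [[12.000, -4.000, -10.000], [7.000, 0.000, -4.000], [1.000, 0.000, -1.000]] (det J = -12.000).
Solving J·Δ = −F gives Δ = (-7.333, 15.333, -17.333).
Then the next iterate is (x, y, z)₁ = (-9.333, 13.333, -14.333).

(-9.333, 13.333, -14.333)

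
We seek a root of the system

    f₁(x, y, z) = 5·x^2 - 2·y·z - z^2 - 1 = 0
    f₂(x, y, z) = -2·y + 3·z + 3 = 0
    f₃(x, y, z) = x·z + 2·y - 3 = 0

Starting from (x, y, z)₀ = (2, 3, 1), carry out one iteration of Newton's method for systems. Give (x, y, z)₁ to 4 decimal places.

(0.9640, 1.8108, 0.2072)

At (2, 3, 1): F = (12.0000, 0.0000, 5.0000).
Jacobian J = [[10·x, -2·z, -2·y - 2·z], [0, -2, 3], [z, 2, x]].
At the point, J = [[20.0000, -2.0000, -8.0000], [0.0000, -2.0000, 3.0000], [1.0000, 2.0000, 2.0000]] (det J = -222.0000).
Solving J·Δ = −F gives Δ = (-1.0360, -1.1892, -0.7928).
Then the next iterate is (x, y, z)₁ = (0.9640, 1.8108, 0.2072).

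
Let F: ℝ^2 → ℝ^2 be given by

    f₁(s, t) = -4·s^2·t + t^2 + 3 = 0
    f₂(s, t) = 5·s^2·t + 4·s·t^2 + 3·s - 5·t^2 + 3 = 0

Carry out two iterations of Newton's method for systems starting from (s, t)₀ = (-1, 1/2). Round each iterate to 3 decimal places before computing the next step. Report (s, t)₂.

At (-1, 1/2): F = (1.250, 0.250).
Jacobian J = [[-8·s·t, -4·s^2 + 2·t], [10·s·t + 4·t^2 + 3, 5·s^2 + 8·s·t - 10·t]].
At the point, J = [[4.000, -3.000], [-1.000, -4.000]] (det J = -19.000).
Solving J·Δ = −F gives Δ = (-0.224, 0.118).
Then the next iterate is (s, t)₁ = (-1.224, 0.618).
Round to (-1.224, 0.618) and repeat: F = (-0.32157, 0.17784), J = [[6.05146, -4.75670], [-3.03662, -4.74058]].
Δ = (0.055, 0.002), so (s, t)₂ = (-1.169, 0.620).

(-1.169, 0.620)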